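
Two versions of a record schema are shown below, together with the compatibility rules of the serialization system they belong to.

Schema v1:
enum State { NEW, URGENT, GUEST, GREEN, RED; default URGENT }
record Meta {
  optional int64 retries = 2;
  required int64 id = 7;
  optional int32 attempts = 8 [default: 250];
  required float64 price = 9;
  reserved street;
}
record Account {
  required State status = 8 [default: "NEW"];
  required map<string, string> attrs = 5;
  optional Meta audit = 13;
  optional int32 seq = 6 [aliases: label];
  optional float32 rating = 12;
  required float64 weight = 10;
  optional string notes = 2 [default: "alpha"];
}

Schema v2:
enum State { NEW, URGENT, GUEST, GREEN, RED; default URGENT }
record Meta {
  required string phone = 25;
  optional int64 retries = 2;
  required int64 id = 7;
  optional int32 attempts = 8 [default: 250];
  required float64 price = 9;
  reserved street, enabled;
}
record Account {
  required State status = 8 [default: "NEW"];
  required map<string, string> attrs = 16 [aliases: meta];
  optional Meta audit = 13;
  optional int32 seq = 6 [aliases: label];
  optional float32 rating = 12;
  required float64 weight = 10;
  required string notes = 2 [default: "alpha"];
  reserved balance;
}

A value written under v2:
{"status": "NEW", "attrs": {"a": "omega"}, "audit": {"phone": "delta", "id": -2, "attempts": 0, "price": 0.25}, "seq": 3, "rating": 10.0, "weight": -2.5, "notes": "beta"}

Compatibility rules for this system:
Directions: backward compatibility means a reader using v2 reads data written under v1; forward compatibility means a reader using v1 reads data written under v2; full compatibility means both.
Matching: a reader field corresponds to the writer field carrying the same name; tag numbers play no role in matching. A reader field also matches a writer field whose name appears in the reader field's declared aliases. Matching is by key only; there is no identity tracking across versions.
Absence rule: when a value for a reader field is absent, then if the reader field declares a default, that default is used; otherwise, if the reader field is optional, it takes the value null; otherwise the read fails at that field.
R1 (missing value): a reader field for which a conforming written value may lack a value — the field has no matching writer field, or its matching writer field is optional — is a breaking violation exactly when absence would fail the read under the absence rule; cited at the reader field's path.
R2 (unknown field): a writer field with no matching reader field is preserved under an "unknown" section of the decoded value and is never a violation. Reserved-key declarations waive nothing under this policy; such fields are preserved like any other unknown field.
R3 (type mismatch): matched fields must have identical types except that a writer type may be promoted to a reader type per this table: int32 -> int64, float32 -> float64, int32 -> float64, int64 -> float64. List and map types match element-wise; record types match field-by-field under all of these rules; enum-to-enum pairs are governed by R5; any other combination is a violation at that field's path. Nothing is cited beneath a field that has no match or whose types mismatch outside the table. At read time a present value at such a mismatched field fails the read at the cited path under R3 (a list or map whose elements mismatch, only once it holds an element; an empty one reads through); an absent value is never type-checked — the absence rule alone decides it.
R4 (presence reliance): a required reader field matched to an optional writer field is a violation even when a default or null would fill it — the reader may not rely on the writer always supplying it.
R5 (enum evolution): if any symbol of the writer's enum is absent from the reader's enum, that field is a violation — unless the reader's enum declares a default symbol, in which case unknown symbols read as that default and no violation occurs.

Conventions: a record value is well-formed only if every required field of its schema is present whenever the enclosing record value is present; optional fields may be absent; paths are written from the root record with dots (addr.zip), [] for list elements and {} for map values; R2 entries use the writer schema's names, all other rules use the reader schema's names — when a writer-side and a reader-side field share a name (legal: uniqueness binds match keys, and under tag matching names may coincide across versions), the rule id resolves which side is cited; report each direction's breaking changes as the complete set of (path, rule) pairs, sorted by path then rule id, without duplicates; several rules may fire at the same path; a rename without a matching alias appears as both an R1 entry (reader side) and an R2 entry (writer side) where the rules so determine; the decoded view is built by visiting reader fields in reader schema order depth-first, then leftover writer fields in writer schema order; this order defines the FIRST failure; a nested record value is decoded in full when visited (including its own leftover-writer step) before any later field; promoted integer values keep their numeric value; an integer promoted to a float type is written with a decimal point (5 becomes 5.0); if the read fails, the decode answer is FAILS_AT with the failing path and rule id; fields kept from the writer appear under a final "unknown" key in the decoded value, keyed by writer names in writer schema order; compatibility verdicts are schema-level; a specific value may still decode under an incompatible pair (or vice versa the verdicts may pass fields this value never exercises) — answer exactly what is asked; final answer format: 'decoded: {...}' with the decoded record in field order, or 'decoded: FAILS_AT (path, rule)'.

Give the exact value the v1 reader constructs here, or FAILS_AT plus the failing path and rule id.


the writer's type comes first in each Account pair
migrating the Account value to v1:
  status := "NEW"
  attrs := {"a": "omega"}
  audit.retries := null (absent, optional -> null)
  audit.id := -2
  audit.attempts := 0
  audit.price := 0.25
  writer audit.phone: kept under "unknown"
  seq := 3
  rating := 10.0
  weight := -2.5
  notes := "beta"
  => decoded: {"status": "NEW", "attrs": {"a": "omega"}, "audit": {"retries": null, "id": -2, "attempts": 0, "price": 0.25, "unknown": {"phone": "delta"}}, "seq": 3, "rating": 10.0, "weight": -2.5, "notes": "beta"}
remaining Account differences; none change what is asked:
  field attrs in record Account: tag 5 changed to 16 -> triggers nothing under the printed rules; the Account answer is the same either way
  field notes in record Account: optional changed to required -> schema-level compatibility only; this Account value's decode is unchanged

decoded: {"status": "NEW", "attrs": {"a": "omega"}, "audit": {"retries": null, "id": -2, "attempts": 0, "price": 0.25, "unknown": {"phone": "delta"}}, "seq": 3, "rating": 10.0, "weight": -2.5, "notes": "beta"}


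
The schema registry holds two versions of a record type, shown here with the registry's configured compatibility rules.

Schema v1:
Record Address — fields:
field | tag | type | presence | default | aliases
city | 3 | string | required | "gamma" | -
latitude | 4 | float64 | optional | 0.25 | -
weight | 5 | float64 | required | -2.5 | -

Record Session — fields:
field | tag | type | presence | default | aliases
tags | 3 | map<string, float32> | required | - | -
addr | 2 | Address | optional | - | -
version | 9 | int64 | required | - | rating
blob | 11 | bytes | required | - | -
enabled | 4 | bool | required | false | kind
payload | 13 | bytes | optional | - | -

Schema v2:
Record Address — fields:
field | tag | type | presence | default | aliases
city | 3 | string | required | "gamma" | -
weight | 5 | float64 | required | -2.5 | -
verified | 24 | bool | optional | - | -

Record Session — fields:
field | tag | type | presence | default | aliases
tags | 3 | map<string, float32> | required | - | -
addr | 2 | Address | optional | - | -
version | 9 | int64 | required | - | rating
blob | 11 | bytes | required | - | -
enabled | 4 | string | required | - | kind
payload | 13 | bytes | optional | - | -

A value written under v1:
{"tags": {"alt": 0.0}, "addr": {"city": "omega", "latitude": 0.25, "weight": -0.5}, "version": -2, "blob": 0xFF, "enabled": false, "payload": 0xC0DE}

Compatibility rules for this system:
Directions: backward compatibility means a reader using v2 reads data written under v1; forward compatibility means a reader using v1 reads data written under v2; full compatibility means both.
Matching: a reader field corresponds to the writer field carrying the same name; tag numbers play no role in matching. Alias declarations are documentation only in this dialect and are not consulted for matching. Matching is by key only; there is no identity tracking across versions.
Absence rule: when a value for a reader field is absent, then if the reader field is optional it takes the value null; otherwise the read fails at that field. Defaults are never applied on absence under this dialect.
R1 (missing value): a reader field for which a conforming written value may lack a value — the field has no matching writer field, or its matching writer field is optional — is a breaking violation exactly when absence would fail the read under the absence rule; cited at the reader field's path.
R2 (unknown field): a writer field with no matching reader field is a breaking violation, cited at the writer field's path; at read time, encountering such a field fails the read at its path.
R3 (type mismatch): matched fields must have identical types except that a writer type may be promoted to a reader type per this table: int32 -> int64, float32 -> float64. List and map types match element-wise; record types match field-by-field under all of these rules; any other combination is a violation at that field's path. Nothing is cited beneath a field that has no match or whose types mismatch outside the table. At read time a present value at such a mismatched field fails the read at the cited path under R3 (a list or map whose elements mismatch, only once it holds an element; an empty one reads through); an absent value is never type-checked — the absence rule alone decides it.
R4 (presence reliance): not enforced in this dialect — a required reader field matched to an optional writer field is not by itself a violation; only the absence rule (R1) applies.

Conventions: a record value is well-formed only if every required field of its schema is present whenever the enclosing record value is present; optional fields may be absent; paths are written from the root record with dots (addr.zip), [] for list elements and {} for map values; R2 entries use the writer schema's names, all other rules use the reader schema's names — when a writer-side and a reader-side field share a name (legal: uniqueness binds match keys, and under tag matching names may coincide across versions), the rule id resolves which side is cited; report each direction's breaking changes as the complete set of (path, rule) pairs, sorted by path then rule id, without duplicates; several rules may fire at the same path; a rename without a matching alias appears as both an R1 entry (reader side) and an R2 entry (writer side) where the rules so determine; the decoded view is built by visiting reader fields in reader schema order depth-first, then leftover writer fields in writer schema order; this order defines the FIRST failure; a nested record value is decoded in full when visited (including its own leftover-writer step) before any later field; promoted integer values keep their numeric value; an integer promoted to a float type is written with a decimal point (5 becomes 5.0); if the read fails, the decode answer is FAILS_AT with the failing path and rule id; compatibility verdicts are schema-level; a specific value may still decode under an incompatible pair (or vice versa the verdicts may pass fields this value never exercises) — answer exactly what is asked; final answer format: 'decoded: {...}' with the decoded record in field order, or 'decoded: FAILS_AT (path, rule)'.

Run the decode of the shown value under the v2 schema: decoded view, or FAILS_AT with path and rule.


decoded: FAILS_AT (addr.latitude, R2)

arrows below run writer -> reader for Session
decode walk for Session under reader schema v2:
  tags := {"alt": 0.0}
  addr.city := "omega"
  addr.weight := -0.5
  addr.verified := null (missing; optional => null)
  read fails at addr.latitude under R2 (unknown field)
  => FAILS_AT (addr.latitude, R2)
the rest of the Session diff is inert for this question:
  field enabled in record Session: type bool changed to string (its default is dropped) -> changes Session's schema-level verdicts only — the decode of this value is the same
  added field verified to record Address: optional bool, tag 24 (in v2 it sits last) -> changes Session's schema-level verdicts only — the decode of this value is the same


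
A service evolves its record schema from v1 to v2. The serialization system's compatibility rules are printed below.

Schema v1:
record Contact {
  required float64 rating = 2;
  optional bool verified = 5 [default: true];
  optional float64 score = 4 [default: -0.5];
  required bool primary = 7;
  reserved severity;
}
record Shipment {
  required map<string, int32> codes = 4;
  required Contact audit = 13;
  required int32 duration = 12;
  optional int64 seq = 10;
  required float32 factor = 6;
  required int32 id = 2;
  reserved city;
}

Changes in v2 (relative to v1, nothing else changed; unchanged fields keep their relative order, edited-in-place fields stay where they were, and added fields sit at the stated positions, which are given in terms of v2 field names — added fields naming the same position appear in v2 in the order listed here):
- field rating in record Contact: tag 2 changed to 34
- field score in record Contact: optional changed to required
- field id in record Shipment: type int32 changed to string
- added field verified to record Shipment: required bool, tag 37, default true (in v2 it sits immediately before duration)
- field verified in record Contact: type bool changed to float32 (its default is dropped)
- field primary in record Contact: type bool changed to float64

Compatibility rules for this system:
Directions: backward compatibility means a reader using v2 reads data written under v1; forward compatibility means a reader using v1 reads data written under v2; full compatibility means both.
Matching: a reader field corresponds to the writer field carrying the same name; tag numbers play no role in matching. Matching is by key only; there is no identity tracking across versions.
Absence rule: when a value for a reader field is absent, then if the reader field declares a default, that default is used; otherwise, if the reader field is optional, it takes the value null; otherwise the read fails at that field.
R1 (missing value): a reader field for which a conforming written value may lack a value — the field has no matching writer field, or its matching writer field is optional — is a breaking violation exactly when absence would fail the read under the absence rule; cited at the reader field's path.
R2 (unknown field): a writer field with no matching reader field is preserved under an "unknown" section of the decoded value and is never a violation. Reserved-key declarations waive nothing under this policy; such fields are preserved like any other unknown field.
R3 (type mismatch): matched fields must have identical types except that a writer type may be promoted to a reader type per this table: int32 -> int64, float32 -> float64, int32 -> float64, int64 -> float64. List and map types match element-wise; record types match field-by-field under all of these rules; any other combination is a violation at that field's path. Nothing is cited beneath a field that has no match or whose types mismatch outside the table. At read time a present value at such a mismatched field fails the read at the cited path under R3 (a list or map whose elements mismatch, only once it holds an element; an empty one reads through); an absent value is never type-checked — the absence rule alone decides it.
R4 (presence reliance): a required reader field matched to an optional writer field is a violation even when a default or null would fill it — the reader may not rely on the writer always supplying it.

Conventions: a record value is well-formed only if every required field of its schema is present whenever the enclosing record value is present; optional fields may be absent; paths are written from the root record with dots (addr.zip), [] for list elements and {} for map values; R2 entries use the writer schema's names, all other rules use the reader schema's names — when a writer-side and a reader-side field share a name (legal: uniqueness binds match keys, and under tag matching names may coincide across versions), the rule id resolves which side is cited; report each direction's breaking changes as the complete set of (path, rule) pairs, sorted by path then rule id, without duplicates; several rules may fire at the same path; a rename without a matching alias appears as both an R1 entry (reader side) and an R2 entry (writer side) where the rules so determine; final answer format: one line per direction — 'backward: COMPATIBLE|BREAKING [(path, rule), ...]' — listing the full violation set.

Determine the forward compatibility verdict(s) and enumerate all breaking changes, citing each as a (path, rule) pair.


forward: BREAKING [(audit.primary, R3), (audit.verified, R3), (id, R3)]

each type pair in Shipment: writer, then reader
forward for Shipment (reader v1, writer v2):
  map<string, int32> -> map<string, int32>, writer required: codes aligns to codes
  Contact -> Contact, writer required: audit aligns to audit
  int32 -> int32, writer required: duration aligns to duration
  int64 -> int64, writer optional: seq aligns to seq
  float32 -> float32, writer required: factor aligns to factor
  string -> int32, writer required: id aligns to id
  verified (writer side), unknown to reader
  float64 -> float64, writer required: audit.rating aligns to audit.rating
  float32 -> bool, writer optional: audit.verified aligns to audit.verified
  float64 -> float64, writer required: audit.score aligns to audit.score
  float64 -> bool, writer required: audit.primary aligns to audit.primary
  violation R3 at audit.primary
  violation R3 at audit.verified
  violation R3 at id
  forward on Shipment therefore BREAKING (3)
diffs on Shipment not affecting the asked answer:
  field rating in record Contact: tag 2 changed to 34 -> inert for the asked Shipment verdict: nothing fires
  field score in record Contact: optional changed to required -> its effect on Shipment is confined to the backward direction, not asked
  added field verified to record Shipment: required bool, tag 37, default true (in v2 it sits immediately before duration) -> inert for the asked Shipment verdict: nothing fires


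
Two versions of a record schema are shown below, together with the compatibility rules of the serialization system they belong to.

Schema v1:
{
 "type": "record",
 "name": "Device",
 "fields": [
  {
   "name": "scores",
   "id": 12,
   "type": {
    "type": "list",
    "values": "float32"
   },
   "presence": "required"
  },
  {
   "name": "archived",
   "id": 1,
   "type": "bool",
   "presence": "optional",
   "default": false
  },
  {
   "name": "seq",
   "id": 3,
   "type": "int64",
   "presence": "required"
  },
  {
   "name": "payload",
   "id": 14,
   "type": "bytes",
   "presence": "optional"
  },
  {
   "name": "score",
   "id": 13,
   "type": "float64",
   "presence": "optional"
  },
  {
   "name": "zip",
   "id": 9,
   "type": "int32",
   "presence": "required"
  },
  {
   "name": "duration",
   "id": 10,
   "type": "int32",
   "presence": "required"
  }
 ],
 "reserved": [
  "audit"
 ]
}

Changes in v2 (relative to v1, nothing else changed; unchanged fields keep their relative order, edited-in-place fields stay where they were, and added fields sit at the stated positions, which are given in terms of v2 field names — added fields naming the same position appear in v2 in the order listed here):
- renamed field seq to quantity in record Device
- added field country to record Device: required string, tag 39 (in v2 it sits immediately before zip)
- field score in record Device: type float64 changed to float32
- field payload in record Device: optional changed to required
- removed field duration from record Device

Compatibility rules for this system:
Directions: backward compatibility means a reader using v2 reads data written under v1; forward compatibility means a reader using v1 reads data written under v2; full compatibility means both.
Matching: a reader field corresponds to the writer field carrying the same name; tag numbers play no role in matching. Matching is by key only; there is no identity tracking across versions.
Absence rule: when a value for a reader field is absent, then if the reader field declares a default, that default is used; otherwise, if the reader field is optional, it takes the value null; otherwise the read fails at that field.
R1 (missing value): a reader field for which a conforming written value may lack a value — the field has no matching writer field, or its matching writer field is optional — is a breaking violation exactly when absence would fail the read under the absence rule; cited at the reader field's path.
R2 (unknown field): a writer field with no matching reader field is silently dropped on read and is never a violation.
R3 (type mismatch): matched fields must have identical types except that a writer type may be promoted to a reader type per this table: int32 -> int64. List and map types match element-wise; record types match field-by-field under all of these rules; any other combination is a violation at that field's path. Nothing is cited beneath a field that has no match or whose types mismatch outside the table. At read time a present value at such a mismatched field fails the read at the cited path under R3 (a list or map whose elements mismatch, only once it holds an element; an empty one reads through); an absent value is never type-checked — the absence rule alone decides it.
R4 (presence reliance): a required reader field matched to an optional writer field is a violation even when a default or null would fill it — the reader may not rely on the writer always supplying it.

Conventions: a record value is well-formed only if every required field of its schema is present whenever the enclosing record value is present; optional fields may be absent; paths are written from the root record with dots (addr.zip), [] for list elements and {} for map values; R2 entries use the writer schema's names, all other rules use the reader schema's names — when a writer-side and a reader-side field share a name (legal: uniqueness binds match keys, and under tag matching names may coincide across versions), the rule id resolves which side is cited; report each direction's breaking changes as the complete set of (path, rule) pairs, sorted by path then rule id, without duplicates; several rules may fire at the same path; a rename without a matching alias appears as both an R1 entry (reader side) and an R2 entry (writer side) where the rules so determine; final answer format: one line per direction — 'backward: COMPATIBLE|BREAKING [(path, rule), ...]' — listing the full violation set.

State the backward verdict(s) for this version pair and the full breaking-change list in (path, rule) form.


in Device below, arrows point writer -> reader
backward analysis of Device with v2 as reader and v1 as writer:
  scores: list<float32> -> list<float32>, writer required; from scores
  archived: bool -> bool, writer optional; from archived
  quantity has no writer counterpart
  payload: bytes -> bytes, writer optional; from payload
  score: float64 -> float32, writer optional; from score
  country has no writer counterpart
  zip: int32 -> int32, writer required; from zip
  writer field seq has no reader counterpart
  writer field duration has no reader counterpart
  breaking: (country, R1)
  breaking: (payload, R1)
  breaking: (payload, R4)
  breaking: (quantity, R1)
  breaking: (score, R3)
  backward on Device therefore BREAKING (5)
the rest of the Device diff is inert for this question:
  removed field duration from record Device -> fires only in the forward direction of Device, which is not asked here

backward: BREAKING [(country, R1), (payload, R1), (payload, R4), (quantity, R1), (score, R3)]


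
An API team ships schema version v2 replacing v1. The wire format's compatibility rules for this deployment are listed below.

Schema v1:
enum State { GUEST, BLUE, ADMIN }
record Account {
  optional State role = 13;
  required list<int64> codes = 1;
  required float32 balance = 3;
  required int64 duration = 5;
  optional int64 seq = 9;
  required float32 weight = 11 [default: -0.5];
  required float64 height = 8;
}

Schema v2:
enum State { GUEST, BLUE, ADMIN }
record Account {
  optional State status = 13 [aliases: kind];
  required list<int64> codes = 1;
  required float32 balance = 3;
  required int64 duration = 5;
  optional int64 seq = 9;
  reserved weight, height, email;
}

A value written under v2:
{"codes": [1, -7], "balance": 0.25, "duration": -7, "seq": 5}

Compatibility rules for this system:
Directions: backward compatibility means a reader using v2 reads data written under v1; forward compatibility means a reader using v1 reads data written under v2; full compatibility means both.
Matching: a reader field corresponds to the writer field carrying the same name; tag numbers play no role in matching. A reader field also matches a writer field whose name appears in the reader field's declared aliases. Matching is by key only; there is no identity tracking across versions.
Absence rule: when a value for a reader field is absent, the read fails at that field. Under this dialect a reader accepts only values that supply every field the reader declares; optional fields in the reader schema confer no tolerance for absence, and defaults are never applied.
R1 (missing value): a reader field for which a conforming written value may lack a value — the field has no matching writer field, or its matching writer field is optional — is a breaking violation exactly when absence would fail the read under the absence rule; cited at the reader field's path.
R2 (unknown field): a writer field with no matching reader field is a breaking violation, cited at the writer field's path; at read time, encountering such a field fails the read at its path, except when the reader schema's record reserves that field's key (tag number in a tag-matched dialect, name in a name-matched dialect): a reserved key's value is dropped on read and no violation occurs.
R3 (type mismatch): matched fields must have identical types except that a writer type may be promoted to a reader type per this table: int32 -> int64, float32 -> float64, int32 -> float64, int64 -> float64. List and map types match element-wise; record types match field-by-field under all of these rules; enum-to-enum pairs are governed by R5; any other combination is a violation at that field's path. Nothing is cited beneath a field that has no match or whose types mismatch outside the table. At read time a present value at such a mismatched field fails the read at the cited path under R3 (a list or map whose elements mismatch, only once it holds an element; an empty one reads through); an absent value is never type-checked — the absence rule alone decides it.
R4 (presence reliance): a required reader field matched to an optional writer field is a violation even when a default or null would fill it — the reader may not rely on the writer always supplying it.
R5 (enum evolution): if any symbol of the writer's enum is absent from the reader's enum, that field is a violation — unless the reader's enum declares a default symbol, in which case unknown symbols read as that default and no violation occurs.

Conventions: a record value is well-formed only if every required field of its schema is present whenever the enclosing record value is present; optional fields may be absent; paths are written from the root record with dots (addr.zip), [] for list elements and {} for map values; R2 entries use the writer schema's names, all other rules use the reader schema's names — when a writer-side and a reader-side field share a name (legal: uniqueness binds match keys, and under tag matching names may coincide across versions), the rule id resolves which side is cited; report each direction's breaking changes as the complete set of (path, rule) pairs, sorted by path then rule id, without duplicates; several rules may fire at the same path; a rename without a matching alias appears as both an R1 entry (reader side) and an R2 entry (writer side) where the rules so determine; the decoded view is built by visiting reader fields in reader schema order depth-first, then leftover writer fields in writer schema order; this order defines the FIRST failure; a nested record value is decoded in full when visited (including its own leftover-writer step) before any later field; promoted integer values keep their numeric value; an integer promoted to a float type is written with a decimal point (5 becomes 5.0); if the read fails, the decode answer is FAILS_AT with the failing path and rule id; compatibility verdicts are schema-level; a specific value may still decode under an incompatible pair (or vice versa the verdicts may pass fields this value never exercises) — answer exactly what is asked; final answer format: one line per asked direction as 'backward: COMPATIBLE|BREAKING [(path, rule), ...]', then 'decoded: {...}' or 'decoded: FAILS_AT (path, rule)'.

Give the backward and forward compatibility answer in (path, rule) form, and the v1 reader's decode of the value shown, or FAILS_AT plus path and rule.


arrows below run writer -> reader for Account
backward analysis of Account with v2 as reader and v1 as writer:
  no writer field matches reader status
  codes: list<int64> -> list<int64>, writer required; from codes
  balance: float32 -> float32, writer required; from balance
  duration: int64 -> int64, writer required; from duration
  seq: int64 -> int64, writer optional; from seq
  leftover writer field: role
  leftover writer field: weight
  leftover writer field: height
  rule R2 violated at role
  rule R1 violated at seq
  rule R1 violated at status
  => 3 violation(s): backward is BREAKING for Account
forward analysis of Account with v1 as reader and v2 as writer:
  no writer field matches reader role
  codes: list<int64> -> list<int64>, writer required; from codes
  balance: float32 -> float32, writer required; from balance
  duration: int64 -> int64, writer required; from duration
  seq: int64 -> int64, writer optional; from seq
  no writer field matches reader weight
  no writer field matches reader height
  leftover writer field: status
  rule R1 violated at height
  rule R1 violated at role
  rule R1 violated at seq
  rule R2 violated at status
  rule R1 violated at weight
  => 5 violation(s): forward is BREAKING for Account
migrating the Account value to v1:
  read fails at role under R1 (no fill)
  => FAILS_AT (role, R1)

backward: BREAKING [(role, R2), (seq, R1), (status, R1)]; forward: BREAKING [(height, R1), (role, R1), (seq, R1), (status, R2), (weight, R1)]; decoded: FAILS_AT (role, R1)


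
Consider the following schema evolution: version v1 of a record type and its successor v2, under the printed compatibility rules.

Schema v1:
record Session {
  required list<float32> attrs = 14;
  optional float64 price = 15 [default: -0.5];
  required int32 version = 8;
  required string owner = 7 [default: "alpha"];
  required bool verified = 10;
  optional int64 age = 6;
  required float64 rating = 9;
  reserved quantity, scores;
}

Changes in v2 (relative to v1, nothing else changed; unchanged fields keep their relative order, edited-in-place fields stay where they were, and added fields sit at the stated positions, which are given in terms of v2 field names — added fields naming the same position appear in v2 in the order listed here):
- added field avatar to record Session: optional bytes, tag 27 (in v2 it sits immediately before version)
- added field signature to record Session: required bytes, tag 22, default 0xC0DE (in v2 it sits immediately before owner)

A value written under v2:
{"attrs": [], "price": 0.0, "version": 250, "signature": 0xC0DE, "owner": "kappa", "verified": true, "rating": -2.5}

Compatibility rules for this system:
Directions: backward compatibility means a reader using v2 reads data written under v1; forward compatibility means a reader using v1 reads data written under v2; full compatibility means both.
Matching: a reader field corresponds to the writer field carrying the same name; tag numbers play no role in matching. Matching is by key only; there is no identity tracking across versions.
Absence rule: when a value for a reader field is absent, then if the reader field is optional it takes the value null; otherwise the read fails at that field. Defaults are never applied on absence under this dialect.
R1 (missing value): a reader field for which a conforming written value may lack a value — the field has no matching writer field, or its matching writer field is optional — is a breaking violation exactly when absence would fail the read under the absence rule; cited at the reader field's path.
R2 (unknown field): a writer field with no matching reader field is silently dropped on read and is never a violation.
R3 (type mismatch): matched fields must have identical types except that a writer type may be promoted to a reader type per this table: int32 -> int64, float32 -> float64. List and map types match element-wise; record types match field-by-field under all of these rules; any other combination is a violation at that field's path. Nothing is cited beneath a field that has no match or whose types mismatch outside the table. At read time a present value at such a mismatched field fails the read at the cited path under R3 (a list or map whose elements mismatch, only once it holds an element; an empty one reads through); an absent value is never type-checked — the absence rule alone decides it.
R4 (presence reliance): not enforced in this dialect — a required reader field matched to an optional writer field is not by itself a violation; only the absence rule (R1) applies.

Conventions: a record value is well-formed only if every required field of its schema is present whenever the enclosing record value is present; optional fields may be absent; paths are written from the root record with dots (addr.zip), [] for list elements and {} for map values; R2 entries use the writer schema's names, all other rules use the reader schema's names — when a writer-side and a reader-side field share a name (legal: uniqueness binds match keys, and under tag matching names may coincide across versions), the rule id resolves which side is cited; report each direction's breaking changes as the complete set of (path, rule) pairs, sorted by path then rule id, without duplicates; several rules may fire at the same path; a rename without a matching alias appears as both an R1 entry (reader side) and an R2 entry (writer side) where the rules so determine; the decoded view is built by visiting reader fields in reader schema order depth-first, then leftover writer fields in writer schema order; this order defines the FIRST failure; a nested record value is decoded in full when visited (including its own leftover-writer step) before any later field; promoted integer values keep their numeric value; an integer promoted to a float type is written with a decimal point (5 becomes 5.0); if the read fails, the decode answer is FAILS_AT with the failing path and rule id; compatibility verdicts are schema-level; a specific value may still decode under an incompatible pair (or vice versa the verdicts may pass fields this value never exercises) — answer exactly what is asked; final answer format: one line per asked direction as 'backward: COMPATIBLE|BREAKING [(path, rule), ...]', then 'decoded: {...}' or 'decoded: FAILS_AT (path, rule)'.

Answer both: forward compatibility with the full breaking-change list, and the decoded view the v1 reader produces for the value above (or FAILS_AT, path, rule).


forward: COMPATIBLE []; decoded: {"attrs": [], "price": 0.0, "version": 250, "owner": "kappa", "verified": true, "age": null, "rating": -2.5}

the writer's type comes first in each Session pair
checking forward for Session: reader v1 against writer v2:
  writer required, list<float32> -> list<float32>: reader attrs maps from writer attrs
  writer optional, float64 -> float64: reader price maps from writer price
  writer required, int32 -> int32: reader version maps from writer version
  writer required, string -> string: reader owner maps from writer owner
  writer required, bool -> bool: reader verified maps from writer verified
  writer optional, int64 -> int64: reader age maps from writer age
  writer required, float64 -> float64: reader rating maps from writer rating
  writer field avatar has no reader counterpart
  writer field signature has no reader counterpart
  nothing fires on Session: forward is COMPATIBLE
migrating the Session value to v1:
  attrs := []
  price := 0.0
  version := 250
  owner := "kappa"
  verified := true
  age := null (missing; optional => null)
  rating := -2.5
  writer signature: no reader field; dropped
  => decoded: {"attrs": [], "price": 0.0, "version": 250, "owner": "kappa", "verified": true, "age": null, "rating": -2.5}
diffs on Session not affecting the asked answer:
  added field signature to record Session: required bytes, tag 22, default 0xC0DE (in v2 it sits immediately before owner) -> matters only for Session's backward compatibility — outside the asked direction
  added field avatar to record Session: optional bytes, tag 27 (in v2 it sits immediately before version) -> triggers nothing under Session's printed rules — same verdict


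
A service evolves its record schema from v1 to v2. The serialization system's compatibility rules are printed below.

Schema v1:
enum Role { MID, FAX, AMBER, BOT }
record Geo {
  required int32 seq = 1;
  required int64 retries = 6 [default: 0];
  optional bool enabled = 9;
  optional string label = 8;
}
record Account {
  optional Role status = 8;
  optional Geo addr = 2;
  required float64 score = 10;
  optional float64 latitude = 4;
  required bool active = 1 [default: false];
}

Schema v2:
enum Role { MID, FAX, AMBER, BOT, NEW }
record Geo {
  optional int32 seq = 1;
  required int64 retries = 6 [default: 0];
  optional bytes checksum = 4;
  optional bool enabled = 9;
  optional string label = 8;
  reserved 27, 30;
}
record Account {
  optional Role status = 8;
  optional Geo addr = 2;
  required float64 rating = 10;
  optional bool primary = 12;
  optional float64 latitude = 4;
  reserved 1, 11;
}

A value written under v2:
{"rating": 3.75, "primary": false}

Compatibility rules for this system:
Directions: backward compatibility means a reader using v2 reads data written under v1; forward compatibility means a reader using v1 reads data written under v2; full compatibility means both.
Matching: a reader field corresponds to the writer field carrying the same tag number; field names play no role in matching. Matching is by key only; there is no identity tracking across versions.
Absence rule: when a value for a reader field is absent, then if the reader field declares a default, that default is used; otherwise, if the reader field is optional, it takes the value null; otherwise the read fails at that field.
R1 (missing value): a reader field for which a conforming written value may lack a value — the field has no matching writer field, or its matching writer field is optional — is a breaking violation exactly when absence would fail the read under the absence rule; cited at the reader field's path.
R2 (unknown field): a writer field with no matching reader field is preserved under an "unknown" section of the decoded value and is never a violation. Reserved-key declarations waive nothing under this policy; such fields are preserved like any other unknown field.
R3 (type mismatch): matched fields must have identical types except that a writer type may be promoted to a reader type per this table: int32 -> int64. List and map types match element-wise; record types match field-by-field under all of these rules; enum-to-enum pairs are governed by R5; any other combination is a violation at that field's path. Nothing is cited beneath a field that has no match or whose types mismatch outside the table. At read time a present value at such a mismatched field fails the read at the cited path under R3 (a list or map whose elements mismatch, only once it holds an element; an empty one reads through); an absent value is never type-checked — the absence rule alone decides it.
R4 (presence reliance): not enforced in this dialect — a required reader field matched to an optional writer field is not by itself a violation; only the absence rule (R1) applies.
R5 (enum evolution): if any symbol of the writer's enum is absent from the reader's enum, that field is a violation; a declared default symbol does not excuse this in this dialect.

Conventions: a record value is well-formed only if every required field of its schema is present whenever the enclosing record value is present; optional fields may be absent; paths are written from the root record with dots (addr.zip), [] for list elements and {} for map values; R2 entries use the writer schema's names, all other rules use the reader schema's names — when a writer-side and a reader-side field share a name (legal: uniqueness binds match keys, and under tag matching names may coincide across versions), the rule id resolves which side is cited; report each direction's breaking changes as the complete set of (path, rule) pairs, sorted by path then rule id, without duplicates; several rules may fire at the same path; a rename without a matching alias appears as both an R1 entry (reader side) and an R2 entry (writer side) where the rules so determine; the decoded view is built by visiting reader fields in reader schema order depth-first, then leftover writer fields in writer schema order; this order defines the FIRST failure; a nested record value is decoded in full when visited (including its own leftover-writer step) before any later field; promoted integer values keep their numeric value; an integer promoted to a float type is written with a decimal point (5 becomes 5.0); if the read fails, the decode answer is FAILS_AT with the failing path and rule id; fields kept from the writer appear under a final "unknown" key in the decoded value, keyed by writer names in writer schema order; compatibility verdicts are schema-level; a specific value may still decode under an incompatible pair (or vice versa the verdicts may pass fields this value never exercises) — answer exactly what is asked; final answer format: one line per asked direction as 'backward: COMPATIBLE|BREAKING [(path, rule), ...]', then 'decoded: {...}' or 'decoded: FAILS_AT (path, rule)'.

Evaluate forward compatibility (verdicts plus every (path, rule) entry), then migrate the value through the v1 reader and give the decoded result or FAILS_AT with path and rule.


forward: BREAKING [(addr.seq, R1), (status, R5)]; decoded: {"status": null, "addr": null, "score": 3.75, "latitude": null, "active": false, "unknown": {"primary": false}}

in Account below, arrows point writer -> reader
forward on Account — v1 reading data written by v2:
  status: Role -> Role, writer optional; from status
  addr: Geo -> Geo, writer optional; from addr
  score: float64 -> float64, writer required; from rating
  latitude: float64 -> float64, writer optional; from latitude
  active: no writer-side match
  writer field primary has no reader counterpart
  addr.seq: int32 -> int32, writer optional; from addr.seq
  addr.retries: int64 -> int64, writer required; from addr.retries
  addr.enabled: bool -> bool, writer optional; from addr.enabled
  addr.label: string -> string, writer optional; from addr.label
  writer field addr.checksum has no reader counterpart
  rule R1 violated at addr.seq
  rule R5 violated at status
  => forward: BREAKING (2)
decoding the Account value with the v1 reader:
  status := null (absent, optional -> null)
  addr := null (absent, optional -> null)
  score := 3.75 (from writer rating)
  latitude := null (absent, optional -> null)
  active := false (absent -> default)
  writer primary: kept under "unknown"
  => decoded: {"status": null, "addr": null, "score": 3.75, "latitude": null, "active": false, "unknown": {"primary": false}}
the rest of the Account diff is inert for this question:
  renamed field score to rating in record Account -> no rule fires on it in Account's dialect; the asked verdict holds
  added field checksum to record Geo: optional bytes, tag 4 (in v2 it sits immediately before enabled) -> no rule fires on it in Account's dialect; the asked verdict holds
  removed field active from record Account (its key 1 joins the reserved list) -> no rule fires on it in Account's dialect; the asked verdict holds
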